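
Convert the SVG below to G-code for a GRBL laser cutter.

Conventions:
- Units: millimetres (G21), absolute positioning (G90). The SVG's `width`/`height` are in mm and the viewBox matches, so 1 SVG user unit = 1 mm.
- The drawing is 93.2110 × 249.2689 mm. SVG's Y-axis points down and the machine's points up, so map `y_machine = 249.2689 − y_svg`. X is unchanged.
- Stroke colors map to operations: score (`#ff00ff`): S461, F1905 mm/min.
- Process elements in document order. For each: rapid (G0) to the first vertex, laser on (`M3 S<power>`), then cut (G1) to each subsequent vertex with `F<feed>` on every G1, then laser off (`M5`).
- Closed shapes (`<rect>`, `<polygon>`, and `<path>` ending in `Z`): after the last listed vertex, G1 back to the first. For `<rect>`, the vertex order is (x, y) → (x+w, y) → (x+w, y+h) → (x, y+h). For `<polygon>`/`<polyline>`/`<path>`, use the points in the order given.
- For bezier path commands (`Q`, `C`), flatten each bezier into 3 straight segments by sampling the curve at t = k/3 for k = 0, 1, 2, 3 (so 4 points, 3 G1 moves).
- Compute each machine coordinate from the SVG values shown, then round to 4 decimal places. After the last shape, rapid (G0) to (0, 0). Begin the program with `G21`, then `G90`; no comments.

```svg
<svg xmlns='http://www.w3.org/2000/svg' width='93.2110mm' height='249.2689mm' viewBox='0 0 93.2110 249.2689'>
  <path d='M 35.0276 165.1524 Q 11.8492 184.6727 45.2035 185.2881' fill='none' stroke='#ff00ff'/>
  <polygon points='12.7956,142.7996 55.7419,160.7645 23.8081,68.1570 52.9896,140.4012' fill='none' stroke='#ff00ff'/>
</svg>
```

G21
G90
G0 X35.0276 Y84.1165
M3 S461
G1 X25.8567 Y73.2035 F1905
G1 X29.2487 Y66.4916 F1905
G1 X45.2035 Y63.9808 F1905
M5
G0 X12.7956 Y106.4693
M3 S461
G1 X55.7419 Y88.5044 F1905
G1 X23.8081 Y181.1119 F1905
G1 X52.9896 Y108.8677 F1905
G1 X12.7956 Y106.4693 F1905
M5
G0 X0.0000 Y0.0000

1 u = 1 mm; y_m = 249.2689 − y.

[1] `<path>` quadratic bezier, #ff00ff→score S461 F1905: (35.0276,84.1165) → (25.8567,73.2035) → (29.2487,66.4916) → (45.2035,63.9808)

[2] `<polygon>` closed polygon, #ff00ff→score S461 F1905: (12.7956,106.4693) → (55.7419,88.5044) → (23.8081,181.1119) → (52.9896,108.8677) → (12.7956,106.4693) (closed)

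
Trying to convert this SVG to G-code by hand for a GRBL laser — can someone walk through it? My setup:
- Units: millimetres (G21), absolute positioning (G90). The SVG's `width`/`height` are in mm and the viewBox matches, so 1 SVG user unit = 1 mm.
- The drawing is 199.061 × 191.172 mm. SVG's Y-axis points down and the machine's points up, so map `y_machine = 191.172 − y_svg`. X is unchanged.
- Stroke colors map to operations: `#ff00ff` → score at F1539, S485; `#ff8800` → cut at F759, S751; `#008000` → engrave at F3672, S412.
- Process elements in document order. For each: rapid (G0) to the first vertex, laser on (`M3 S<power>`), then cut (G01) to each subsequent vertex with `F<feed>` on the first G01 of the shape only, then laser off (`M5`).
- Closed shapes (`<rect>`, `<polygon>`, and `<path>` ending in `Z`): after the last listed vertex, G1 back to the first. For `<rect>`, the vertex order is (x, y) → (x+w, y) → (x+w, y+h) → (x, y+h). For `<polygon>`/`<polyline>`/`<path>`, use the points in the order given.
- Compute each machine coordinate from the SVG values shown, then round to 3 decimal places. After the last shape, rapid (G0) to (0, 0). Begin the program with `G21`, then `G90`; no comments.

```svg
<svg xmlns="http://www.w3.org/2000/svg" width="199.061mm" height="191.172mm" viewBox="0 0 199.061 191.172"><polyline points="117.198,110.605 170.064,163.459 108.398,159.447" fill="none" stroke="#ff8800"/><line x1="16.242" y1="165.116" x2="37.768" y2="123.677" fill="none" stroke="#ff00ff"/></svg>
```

G21
G90
G0 X117.198 Y80.567
M3 S751
G01 X170.064 Y27.713 F759
G01 X108.398 Y31.725
M5
G0 X16.242 Y26.056
M3 S485
G01 X37.768 Y67.495 F1539
M5
G0 X0.000 Y0.000

1 u = 1 mm; y_m = 191.172 − y.

[1] `<polyline>` open polyline, #ff8800→cut S751 F759: (117.198,80.567) → (170.064,27.713) → (108.398,31.725)

[2] `<line>` line segment, #ff00ff→score S485 F1539: (16.242,26.056) → (37.768,67.495)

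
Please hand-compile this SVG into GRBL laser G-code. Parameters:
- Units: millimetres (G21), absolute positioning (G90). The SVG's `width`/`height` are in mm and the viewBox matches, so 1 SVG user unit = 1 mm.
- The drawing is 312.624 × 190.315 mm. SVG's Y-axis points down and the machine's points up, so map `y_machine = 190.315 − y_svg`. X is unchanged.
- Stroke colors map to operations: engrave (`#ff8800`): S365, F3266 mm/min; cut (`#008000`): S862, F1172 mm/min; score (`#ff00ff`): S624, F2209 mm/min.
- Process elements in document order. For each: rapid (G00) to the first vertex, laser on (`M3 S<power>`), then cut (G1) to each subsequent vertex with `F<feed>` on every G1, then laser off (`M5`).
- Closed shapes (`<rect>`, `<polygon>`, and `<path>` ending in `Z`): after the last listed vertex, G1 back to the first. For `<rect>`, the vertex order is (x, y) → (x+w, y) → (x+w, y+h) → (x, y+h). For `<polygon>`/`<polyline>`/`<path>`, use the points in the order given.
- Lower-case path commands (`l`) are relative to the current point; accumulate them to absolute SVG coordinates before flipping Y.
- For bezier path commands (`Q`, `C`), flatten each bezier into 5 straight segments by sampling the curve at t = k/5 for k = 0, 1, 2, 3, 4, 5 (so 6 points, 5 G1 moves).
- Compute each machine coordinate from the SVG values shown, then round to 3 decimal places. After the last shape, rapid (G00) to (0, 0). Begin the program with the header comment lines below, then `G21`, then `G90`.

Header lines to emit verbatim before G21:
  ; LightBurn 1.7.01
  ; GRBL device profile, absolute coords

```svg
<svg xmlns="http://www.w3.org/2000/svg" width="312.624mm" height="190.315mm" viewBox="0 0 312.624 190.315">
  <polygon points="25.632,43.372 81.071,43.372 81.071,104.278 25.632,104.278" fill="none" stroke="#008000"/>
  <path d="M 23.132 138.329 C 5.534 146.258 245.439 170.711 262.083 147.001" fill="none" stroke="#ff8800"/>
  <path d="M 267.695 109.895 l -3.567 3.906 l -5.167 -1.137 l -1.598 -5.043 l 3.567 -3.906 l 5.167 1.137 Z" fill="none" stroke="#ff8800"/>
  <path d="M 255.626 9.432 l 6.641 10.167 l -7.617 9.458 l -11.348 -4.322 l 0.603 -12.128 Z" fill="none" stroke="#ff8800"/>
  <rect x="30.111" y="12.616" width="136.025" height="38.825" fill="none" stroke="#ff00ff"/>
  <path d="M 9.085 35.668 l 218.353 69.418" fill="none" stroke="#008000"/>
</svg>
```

Since the viewBox matches the mm dimensions, user units are millimetres directly. The only transform is the Y-flip y_m = 190.315 − y_svg.

Shape 1 is a rectangle drawn with `<polygon>`. Its stroke #008000 means cut at S862, F1172. After flipping Y the toolpath is (25.632,146.943) → (81.071,146.943) → (81.071,86.037) → (25.632,86.037) → (25.632,146.943), returning to the start.

Shape 2 is a cubic bezier drawn with `<path>`. Its stroke #ff8800 means engrave at S365, F3266. After flipping Y the toolpath is (23.132,51.986) → (39.627,45.763) → (94.847,38.680) → (165.714,33.840) → (229.151,34.350) → (262.083,43.314).

Shape 3 is a regular polygon drawn with `<path>`. Its stroke #ff8800 means engrave at S365, F3266. After flipping Y the toolpath is (267.695,80.420) → (264.128,76.514) → (258.961,77.651) → (257.363,82.694) → (260.930,86.600) → (266.097,85.463) → (267.695,80.420), returning to the start.

Shape 4 is a regular polygon drawn with `<path>`. Its stroke #ff8800 means engrave at S365, F3266. After flipping Y the toolpath is (255.626,180.883) → (262.267,170.716) → (254.650,161.258) → (243.302,165.580) → (243.905,177.708) → (255.626,180.883), returning to the start.

Shape 5 is a rectangle drawn with `<rect>`. Its stroke #ff00ff means score at S624, F2209. After flipping Y the toolpath is (30.111,177.699) → (166.136,177.699) → (166.136,138.874) → (30.111,138.874) → (30.111,177.699), returning to the start.

Shape 6 is a line segment drawn with `<path>`. Its stroke #008000 means cut at S862, F1172. After flipping Y the toolpath is (9.085,154.647) → (227.438,85.229).

; LightBurn 1.7.01
; GRBL device profile, absolute coords
G21
G90
G00 X25.632 Y146.943
M3 S862
G1 X81.071 Y146.943 F1172
G1 X81.071 Y86.037 F1172
G1 X25.632 Y86.037 F1172
G1 X25.632 Y146.943 F1172
M5
G00 X23.132 Y51.986
M3 S365
G1 X39.627 Y45.763 F3266
G1 X94.847 Y38.680 F3266
G1 X165.714 Y33.840 F3266
G1 X229.151 Y34.350 F3266
G1 X262.083 Y43.314 F3266
M5
G00 X267.695 Y80.420
M3 S365
G1 X264.128 Y76.514 F3266
G1 X258.961 Y77.651 F3266
G1 X257.363 Y82.694 F3266
G1 X260.930 Y86.600 F3266
G1 X266.097 Y85.463 F3266
G1 X267.695 Y80.420 F3266
M5
G00 X255.626 Y180.883
M3 S365
G1 X262.267 Y170.716 F3266
G1 X254.650 Y161.258 F3266
G1 X243.302 Y165.580 F3266
G1 X243.905 Y177.708 F3266
G1 X255.626 Y180.883 F3266
M5
G00 X30.111 Y177.699
M3 S624
G1 X166.136 Y177.699 F2209
G1 X166.136 Y138.874 F2209
G1 X30.111 Y138.874 F2209
G1 X30.111 Y177.699 F2209
M5
G00 X9.085 Y154.647
M3 S862
G1 X227.438 Y85.229 F1172
M5
G00 X0.000 Y0.000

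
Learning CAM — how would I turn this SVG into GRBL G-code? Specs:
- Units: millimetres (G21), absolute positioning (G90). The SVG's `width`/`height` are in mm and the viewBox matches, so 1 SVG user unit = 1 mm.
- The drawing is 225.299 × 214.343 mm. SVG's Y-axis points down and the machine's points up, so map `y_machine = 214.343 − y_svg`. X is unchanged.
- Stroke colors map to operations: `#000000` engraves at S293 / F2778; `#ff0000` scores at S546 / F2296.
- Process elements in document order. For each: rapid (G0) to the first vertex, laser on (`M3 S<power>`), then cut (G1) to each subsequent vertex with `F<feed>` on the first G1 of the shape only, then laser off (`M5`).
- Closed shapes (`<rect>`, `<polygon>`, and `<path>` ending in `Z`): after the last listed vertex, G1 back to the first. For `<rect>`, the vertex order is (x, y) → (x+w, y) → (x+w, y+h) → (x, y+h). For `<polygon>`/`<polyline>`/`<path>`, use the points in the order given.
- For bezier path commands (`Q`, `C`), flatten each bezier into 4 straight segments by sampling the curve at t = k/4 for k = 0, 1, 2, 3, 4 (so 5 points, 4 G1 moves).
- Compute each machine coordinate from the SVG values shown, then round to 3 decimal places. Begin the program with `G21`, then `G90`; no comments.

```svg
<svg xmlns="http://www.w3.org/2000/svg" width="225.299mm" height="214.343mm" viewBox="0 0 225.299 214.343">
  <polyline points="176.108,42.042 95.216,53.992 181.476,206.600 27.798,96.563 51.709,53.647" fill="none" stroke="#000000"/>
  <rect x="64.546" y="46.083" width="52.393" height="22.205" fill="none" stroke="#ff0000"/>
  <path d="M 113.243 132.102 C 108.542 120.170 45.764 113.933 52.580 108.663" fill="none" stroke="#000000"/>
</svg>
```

G21
G90
G0 X176.108 Y172.301
M3 S293
G1 X95.216 Y160.351 F2778
G1 X181.476 Y7.743
G1 X27.798 Y117.780
G1 X51.709 Y160.696
M5
G0 X64.546 Y168.260
M3 S546
G1 X116.939 Y168.260 F2296
G1 X116.939 Y146.055
G1 X64.546 Y146.055
G1 X64.546 Y168.260
M5
G0 X113.243 Y82.241
M3 S293
G1 X100.823 Y90.196 F2778
G1 X78.593 Y96.459
G1 X58.522 Y101.472
G1 X52.580 Y105.680
M5

Since the viewBox matches the mm dimensions, user units are millimetres directly. The only transform is the Y-flip y_m = 214.343 − y_svg.

Shape 1 is a open polyline drawn with `<polyline>`. Its stroke #000000 means engrave at S293, F2778. After flipping Y the toolpath is (176.108,172.301) → (95.216,160.351) → (181.476,7.743) → (27.798,117.780) → (51.709,160.696).

Shape 2 is a rectangle drawn with `<rect>`. Its stroke #ff0000 means score at S546, F2296. After flipping Y the toolpath is (64.546,168.260) → (116.939,168.260) → (116.939,146.055) → (64.546,146.055) → (64.546,168.260), returning to the start.

Shape 3 is a cubic bezier drawn with `<path>`. Its stroke #000000 means engrave at S293, F2778. After flipping Y the toolpath is (113.243,82.241) → (100.823,90.196) → (78.593,96.459) → (58.522,101.472) → (52.580,105.680).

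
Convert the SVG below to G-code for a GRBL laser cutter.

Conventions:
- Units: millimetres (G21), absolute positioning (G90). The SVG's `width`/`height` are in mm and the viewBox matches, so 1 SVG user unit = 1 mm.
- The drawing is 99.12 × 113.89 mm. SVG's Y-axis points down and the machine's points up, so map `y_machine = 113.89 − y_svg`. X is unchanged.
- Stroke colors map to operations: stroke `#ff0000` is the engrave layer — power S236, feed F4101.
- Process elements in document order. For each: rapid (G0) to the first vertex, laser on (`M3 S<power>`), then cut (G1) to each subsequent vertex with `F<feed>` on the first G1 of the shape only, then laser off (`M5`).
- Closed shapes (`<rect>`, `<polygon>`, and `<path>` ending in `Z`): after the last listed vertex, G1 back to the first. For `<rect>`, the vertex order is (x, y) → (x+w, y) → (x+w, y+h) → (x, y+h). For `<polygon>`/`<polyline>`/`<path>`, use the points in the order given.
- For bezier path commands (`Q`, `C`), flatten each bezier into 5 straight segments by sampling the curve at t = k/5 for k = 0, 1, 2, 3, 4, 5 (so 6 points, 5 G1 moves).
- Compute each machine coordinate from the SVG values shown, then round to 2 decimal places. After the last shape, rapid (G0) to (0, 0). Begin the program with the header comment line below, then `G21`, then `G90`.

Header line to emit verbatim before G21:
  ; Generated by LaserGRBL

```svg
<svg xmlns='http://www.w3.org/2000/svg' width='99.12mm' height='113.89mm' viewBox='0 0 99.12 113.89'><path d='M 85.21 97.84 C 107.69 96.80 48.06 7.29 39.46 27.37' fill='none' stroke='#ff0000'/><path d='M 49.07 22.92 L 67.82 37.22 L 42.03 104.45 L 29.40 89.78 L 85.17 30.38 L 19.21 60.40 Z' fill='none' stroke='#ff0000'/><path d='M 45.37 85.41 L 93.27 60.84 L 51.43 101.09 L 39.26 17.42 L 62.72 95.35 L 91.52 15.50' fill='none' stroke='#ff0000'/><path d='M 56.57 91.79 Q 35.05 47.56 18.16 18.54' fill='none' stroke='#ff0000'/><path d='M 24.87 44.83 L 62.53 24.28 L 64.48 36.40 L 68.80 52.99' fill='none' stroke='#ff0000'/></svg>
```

; Generated by LaserGRBL
G21
G90
G0 X85.21 Y16.05
M3 S236
G1 X89.91 Y25.71 F4101
G1 X81.29 Y47.09
G1 X65.75 Y70.69
G1 X49.68 Y87.00
G1 X39.46 Y86.52
M5
G0 X49.07 Y90.97
M3 S236
G1 X67.82 Y76.67 F4101
G1 X42.03 Y9.44
G1 X29.40 Y24.11
G1 X85.17 Y83.51
G1 X19.21 Y53.49
G1 X49.07 Y90.97
M5
G0 X45.37 Y28.48
M3 S236
G1 X93.27 Y53.05 F4101
G1 X51.43 Y12.80
G1 X39.26 Y96.47
G1 X62.72 Y18.54
G1 X91.52 Y98.39
M5
G0 X56.57 Y22.10
M3 S236
G1 X48.15 Y39.18 F4101
G1 X40.09 Y55.05
G1 X32.41 Y69.70
G1 X25.10 Y83.13
G1 X18.16 Y95.35
M5
G0 X24.87 Y69.06
M3 S236
G1 X62.53 Y89.61 F4101
G1 X64.48 Y77.49
G1 X68.80 Y60.90
M5
G0 X0.00 Y0.00

1 u = 1 mm; y_m = 113.89 − y.

[1] `<path>` cubic bezier, #ff0000→engrave S236 F4101: (85.21,16.05) → (89.91,25.71) → (81.29,47.09) → (65.75,70.69) → (49.68,87.00) → (39.46,86.52)

[2] `<path>` closed polygon, #ff0000→engrave S236 F4101: (49.07,90.97) → (67.82,76.67) → (42.03,9.44) → (29.40,24.11) → (85.17,83.51) → (19.21,53.49) → (49.07,90.97) (closed)

[3] `<path>` open polyline, #ff0000→engrave S236 F4101: (45.37,28.48) → (93.27,53.05) → (51.43,12.80) → (39.26,96.47) → (62.72,18.54) → (91.52,98.39)

[4] `<path>` quadratic bezier, #ff0000→engrave S236 F4101: (56.57,22.10) → (48.15,39.18) → (40.09,55.05) → (32.41,69.70) → (25.10,83.13) → (18.16,95.35)

[5] `<path>` open polyline, #ff0000→engrave S236 F4101: (24.87,69.06) → (62.53,89.61) → (64.48,77.49) → (68.80,60.90)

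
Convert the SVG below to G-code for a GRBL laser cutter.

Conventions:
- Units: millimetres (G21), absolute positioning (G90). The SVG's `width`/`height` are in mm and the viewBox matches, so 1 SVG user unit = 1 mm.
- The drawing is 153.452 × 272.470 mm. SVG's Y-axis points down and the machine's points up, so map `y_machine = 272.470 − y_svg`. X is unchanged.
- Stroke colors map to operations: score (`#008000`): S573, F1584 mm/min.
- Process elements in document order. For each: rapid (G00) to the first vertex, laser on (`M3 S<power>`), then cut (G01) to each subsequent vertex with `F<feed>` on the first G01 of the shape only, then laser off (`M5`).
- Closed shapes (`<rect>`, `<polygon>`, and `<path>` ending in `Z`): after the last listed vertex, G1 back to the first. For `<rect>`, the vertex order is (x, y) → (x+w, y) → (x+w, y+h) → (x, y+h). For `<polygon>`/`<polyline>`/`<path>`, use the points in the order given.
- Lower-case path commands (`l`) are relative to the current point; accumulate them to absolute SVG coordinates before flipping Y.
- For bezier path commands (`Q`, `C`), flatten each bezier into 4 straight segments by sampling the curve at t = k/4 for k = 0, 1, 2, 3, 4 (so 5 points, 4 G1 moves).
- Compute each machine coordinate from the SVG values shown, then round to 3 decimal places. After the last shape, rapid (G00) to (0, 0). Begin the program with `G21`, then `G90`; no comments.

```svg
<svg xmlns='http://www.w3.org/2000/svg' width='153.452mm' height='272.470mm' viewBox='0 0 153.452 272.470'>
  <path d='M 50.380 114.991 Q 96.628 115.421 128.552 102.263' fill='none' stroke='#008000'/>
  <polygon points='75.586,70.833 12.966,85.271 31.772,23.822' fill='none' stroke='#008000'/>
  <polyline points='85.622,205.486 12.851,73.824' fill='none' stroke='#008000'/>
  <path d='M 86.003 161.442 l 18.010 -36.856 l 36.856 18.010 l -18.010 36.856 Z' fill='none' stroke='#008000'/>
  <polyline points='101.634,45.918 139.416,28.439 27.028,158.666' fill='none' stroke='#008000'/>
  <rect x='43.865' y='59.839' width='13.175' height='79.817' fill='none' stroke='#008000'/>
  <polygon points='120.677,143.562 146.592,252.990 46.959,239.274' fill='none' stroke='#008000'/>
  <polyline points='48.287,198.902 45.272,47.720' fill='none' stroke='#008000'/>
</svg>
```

G21
G90
G00 X50.380 Y157.479
M3 S573
G01 X72.609 Y158.113 F1584
G01 X93.047 Y160.446
G01 X111.695 Y164.477
G01 X128.552 Y170.207
M5
G00 X75.586 Y201.637
M3 S573
G01 X12.966 Y187.199 F1584
G01 X31.772 Y248.648
G01 X75.586 Y201.637
M5
G00 X85.622 Y66.984
M3 S573
G01 X12.851 Y198.646 F1584
M5
G00 X86.003 Y111.028
M3 S573
G01 X104.013 Y147.884 F1584
G01 X140.869 Y129.874
G01 X122.859 Y93.018
G01 X86.003 Y111.028
M5
G00 X101.634 Y226.552
M3 S573
G01 X139.416 Y244.031 F1584
G01 X27.028 Y113.804
M5
G00 X43.865 Y212.631
M3 S573
G01 X57.040 Y212.631 F1584
G01 X57.040 Y132.814
G01 X43.865 Y132.814
G01 X43.865 Y212.631
M5
G00 X120.677 Y128.908
M3 S573
G01 X146.592 Y19.480 F1584
G01 X46.959 Y33.196
G01 X120.677 Y128.908
M5
G00 X48.287 Y73.568
M3 S573
G01 X45.272 Y224.750 F1584
M5
G00 X0.000 Y0.000

1 u = 1 mm; y_m = 272.470 − y.

[1] `<path>` quadratic bezier, #008000→score S573 F1584: (50.380,157.479) → (72.609,158.113) → (93.047,160.446) → (111.695,164.477) → (128.552,170.207)

[2] `<polygon>` regular polygon, #008000→score S573 F1584: (75.586,201.637) → (12.966,187.199) → (31.772,248.648) → (75.586,201.637) (closed)

[3] `<polyline>` line segment, #008000→score S573 F1584: (85.622,66.984) → (12.851,198.646)

[4] `<path>` regular polygon, #008000→score S573 F1584: (86.003,111.028) → (104.013,147.884) → (140.869,129.874) → (122.859,93.018) → (86.003,111.028) (closed)

[5] `<polyline>` open polyline, #008000→score S573 F1584: (101.634,226.552) → (139.416,244.031) → (27.028,113.804)

[6] `<rect>` rectangle, #008000→score S573 F1584: (43.865,212.631) → (57.040,212.631) → (57.040,132.814) → (43.865,132.814) → (43.865,212.631) (closed)

[7] `<polygon>` closed polygon, #008000→score S573 F1584: (120.677,128.908) → (146.592,19.480) → (46.959,33.196) → (120.677,128.908) (closed)

[8] `<polyline>` line segment, #008000→score S573 F1584: (48.287,73.568) → (45.272,224.750)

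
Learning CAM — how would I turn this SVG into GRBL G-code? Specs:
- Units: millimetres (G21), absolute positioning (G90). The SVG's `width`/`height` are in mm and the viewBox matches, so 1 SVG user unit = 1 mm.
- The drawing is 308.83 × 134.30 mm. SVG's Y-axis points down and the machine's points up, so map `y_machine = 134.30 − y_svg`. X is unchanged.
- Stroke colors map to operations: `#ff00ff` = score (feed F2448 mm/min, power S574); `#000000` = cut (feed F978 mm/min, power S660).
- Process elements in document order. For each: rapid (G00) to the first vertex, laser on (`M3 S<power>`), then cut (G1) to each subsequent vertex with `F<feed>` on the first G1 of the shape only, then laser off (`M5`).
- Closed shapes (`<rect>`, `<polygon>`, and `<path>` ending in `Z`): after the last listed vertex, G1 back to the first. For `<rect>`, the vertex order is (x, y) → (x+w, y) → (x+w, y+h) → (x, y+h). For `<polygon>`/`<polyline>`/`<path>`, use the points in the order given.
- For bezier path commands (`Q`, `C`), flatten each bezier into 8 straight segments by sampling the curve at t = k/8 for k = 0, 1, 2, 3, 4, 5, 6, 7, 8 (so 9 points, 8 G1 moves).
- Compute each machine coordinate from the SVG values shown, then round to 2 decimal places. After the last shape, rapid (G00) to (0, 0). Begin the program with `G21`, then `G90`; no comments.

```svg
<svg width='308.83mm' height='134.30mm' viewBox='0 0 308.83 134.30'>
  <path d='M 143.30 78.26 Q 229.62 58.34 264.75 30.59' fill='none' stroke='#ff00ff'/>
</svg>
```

G21
G90
G00 X143.30 Y56.04
M3 S574
G1 X164.08 Y61.14 F2448
G1 X183.26 Y66.49
G1 X200.84 Y72.08
G1 X216.82 Y77.92
G1 X231.20 Y84.00
G1 X243.99 Y90.32
G1 X255.17 Y96.89
G1 X264.75 Y103.71
M5
G00 X0.00 Y0.00

Since the viewBox matches the mm dimensions, user units are millimetres directly. The only transform is the Y-flip y_m = 134.30 − y_svg.

Shape 1 is a quadratic bezier drawn with `<path>`. Its stroke #ff00ff means score at S574, F2448. After flipping Y the toolpath is (143.30,56.04) → (164.08,61.14) → (183.26,66.49) → (200.84,72.08) → (216.82,77.92) → (231.20,84.00) → (243.99,90.32) → (255.17,96.89) → (264.75,103.71).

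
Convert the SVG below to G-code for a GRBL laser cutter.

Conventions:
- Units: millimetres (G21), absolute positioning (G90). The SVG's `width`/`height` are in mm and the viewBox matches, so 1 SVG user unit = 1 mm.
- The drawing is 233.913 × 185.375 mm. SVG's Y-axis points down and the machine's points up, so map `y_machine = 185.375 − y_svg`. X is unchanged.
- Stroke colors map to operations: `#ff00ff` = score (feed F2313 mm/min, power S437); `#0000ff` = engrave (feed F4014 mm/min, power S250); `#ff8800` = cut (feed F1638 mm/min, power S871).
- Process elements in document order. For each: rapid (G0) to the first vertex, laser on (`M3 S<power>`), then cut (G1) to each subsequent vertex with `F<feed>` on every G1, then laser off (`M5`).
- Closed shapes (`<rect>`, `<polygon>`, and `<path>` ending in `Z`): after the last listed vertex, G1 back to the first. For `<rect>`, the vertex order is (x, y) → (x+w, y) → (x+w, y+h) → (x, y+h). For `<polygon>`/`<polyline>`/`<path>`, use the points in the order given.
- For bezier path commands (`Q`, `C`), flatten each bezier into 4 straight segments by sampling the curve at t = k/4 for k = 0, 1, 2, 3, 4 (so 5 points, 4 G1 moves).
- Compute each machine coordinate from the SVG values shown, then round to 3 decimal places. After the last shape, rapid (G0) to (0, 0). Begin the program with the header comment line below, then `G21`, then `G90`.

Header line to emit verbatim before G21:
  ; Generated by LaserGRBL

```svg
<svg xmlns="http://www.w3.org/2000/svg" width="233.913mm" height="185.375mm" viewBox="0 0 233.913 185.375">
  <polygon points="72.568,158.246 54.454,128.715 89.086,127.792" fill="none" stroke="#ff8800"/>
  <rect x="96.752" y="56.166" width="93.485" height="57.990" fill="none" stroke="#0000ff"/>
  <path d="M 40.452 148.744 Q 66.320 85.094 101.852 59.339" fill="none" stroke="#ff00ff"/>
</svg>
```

; Generated by LaserGRBL
G21
G90
G0 X72.568 Y27.129
M3 S871
G1 X54.454 Y56.660 F1638
G1 X89.086 Y57.583 F1638
G1 X72.568 Y27.129 F1638
M5
G0 X96.752 Y129.209
M3 S250
G1 X190.237 Y129.209 F4014
G1 X190.237 Y71.219 F4014
G1 X96.752 Y71.219 F4014
G1 X96.752 Y129.209 F4014
M5
G0 X40.452 Y36.631
M3 S437
G1 X53.990 Y66.088 F2313
G1 X68.736 Y90.807 F2313
G1 X84.690 Y110.790 F2313
G1 X101.852 Y126.036 F2313
M5
G0 X0.000 Y0.000

Since the viewBox matches the mm dimensions, user units are millimetres directly. The only transform is the Y-flip y_m = 185.375 − y_svg.

Shape 1 is a regular polygon drawn with `<polygon>`. Its stroke #ff8800 means cut at S871, F1638. After flipping Y the toolpath is (72.568,27.129) → (54.454,56.660) → (89.086,57.583) → (72.568,27.129), returning to the start.

Shape 2 is a rectangle drawn with `<rect>`. Its stroke #0000ff means engrave at S250, F4014. After flipping Y the toolpath is (96.752,129.209) → (190.237,129.209) → (190.237,71.219) → (96.752,71.219) → (96.752,129.209), returning to the start.

Shape 3 is a quadratic bezier drawn with `<path>`. Its stroke #ff00ff means score at S437, F2313. After flipping Y the toolpath is (40.452,36.631) → (53.990,66.088) → (68.736,90.807) → (84.690,110.790) → (101.852,126.036).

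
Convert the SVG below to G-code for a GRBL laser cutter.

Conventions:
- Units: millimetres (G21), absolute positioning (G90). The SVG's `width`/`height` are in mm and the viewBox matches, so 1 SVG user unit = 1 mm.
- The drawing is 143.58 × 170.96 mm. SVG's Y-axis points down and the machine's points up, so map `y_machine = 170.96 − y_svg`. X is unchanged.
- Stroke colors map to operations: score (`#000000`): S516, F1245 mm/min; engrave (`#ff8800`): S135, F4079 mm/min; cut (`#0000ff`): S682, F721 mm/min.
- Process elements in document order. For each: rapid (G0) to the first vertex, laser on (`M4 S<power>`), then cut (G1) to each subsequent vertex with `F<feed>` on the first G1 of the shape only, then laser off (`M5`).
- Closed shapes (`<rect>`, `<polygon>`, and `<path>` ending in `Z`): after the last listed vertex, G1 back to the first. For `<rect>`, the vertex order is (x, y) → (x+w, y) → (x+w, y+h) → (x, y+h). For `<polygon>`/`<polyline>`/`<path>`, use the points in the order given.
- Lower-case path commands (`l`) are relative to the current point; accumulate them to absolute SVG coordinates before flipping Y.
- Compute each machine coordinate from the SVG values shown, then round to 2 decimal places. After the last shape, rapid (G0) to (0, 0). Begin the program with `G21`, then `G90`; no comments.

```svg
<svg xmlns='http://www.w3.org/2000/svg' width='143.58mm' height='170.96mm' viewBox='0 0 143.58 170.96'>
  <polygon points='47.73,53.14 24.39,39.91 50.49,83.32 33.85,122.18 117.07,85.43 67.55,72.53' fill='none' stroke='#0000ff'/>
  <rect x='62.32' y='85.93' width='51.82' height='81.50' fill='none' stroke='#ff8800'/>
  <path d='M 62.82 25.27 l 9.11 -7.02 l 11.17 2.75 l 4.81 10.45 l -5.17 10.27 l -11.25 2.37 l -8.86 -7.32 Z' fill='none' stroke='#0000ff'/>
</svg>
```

G21
G90
G0 X47.73 Y117.82
M4 S682
G1 X24.39 Y131.05 F721
G1 X50.49 Y87.64
G1 X33.85 Y48.78
G1 X117.07 Y85.53
G1 X67.55 Y98.43
G1 X47.73 Y117.82
M5
G0 X62.32 Y85.03
M4 S135
G1 X114.14 Y85.03 F4079
G1 X114.14 Y3.53
G1 X62.32 Y3.53
G1 X62.32 Y85.03
M5
G0 X62.82 Y145.69
M4 S682
G1 X71.93 Y152.71 F721
G1 X83.10 Y149.96
G1 X87.91 Y139.51
G1 X82.74 Y129.24
G1 X71.49 Y126.87
G1 X62.63 Y134.19
G1 X62.82 Y145.69
M5
G0 X0.00 Y0.00

viewBox `0 0 143.58 170.96` with mm width/height → 1 unit = 1 mm. Flip: y_m = 170.96 − y_svg.

**Shape 1** — `<polygon>` closed polygon, stroke `#0000ff` → cut (S682, F721). Machine vertices: (47.73,117.82) → (24.39,131.05) → (50.49,87.64) → (33.85,48.78) → (117.07,85.53) → (67.55,98.43) → (47.73,117.82). Closed: final G1 returns to the first vertex.

**Shape 2** — `<rect>` rectangle, stroke `#ff8800` → engrave (S135, F4079). Machine vertices: (62.32,85.03) → (114.14,85.03) → (114.14,3.53) → (62.32,3.53) → (62.32,85.03). Closed: final G1 returns to the first vertex.

**Shape 3** — `<path>` regular polygon, stroke `#0000ff` → cut (S682, F721). Machine vertices: (62.82,145.69) → (71.93,152.71) → (83.10,149.96) → (87.91,139.51) → (82.74,129.24) → (71.49,126.87) → (62.63,134.19) → (62.82,145.69). Closed: final G1 returns to the first vertex.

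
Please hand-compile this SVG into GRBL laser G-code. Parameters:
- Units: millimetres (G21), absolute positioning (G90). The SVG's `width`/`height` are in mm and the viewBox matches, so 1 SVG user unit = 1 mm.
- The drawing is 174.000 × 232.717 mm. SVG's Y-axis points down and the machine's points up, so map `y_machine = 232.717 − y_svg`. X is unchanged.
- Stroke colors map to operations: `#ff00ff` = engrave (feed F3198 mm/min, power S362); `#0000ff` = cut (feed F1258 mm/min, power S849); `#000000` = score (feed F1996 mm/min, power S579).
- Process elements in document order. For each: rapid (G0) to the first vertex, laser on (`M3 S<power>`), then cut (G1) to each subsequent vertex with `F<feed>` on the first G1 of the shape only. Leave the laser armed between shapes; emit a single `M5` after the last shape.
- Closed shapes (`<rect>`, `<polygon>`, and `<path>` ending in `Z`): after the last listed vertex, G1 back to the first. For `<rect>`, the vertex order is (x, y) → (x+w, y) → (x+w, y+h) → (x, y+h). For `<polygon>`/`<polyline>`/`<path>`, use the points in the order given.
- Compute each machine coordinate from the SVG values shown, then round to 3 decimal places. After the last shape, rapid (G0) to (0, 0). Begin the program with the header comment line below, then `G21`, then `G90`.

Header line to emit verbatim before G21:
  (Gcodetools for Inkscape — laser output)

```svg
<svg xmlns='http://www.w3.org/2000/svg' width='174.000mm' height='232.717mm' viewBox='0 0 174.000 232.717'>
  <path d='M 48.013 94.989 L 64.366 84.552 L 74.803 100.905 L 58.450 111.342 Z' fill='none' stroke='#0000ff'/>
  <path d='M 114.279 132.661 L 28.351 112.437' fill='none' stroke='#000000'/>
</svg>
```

1 u = 1 mm; y_m = 232.717 − y.

[1] `<path>` regular polygon, #0000ff→cut S849 F1258: (48.013,137.728) → (64.366,148.165) → (74.803,131.812) → (58.450,121.375) → (48.013,137.728) (closed)

[2] `<path>` line segment, #000000→score S579 F1996: (114.279,100.056) → (28.351,120.280)

(Gcodetools for Inkscape — laser output)
G21
G90
G0 X48.013 Y137.728
M3 S849
G1 X64.366 Y148.165 F1258
G1 X74.803 Y131.812
G1 X58.450 Y121.375
G1 X48.013 Y137.728
G0 X114.279 Y100.056
M3 S579
G1 X28.351 Y120.280 F1996
M5
G0 X0.000 Y0.000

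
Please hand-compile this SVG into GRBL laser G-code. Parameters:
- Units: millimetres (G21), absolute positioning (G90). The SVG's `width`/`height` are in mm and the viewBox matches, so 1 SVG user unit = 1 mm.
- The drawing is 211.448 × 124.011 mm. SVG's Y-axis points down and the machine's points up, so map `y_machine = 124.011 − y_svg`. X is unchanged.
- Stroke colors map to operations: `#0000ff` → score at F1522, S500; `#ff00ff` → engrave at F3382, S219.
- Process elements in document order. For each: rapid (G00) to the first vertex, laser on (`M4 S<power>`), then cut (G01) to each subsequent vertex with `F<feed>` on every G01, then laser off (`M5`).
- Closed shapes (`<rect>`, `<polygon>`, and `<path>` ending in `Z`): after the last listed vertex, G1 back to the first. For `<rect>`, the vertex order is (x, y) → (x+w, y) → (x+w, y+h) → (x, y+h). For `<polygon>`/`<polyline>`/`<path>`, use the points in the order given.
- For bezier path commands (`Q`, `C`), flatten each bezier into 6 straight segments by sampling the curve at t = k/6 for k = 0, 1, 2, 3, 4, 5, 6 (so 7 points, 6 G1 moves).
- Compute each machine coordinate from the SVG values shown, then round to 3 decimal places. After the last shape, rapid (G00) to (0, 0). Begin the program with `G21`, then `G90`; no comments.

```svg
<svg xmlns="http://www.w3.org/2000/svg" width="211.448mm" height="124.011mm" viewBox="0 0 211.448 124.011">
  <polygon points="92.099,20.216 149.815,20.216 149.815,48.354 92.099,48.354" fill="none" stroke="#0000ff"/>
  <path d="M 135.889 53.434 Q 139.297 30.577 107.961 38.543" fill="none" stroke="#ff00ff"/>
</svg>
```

viewBox `0 0 211.448 124.011` with mm width/height → 1 unit = 1 mm. Flip: y_m = 124.011 − y_svg.

**Shape 1** — `<polygon>` rectangle, stroke `#0000ff` → score (S500, F1522). Machine vertices: (92.099,103.795) → (149.815,103.795) → (149.815,75.657) → (92.099,75.657) → (92.099,103.795). Closed: final G1 returns to the first vertex.

**Shape 2** — `<path>` quadratic bezier, stroke `#ff00ff` → engrave (S219, F3382). Control points (SVG): P0=(135.889,53.434), P1=(139.297,30.577), P2=(107.961,38.543); sampled at t=k/6. Machine vertices: (135.889,70.577) → (136.060,77.340) → (134.301,82.390) → (130.611,85.728) → (124.991,87.354) → (117.441,87.267) → (107.961,85.468). Open path.

G21
G90
G00 X92.099 Y103.795
M4 S500
G01 X149.815 Y103.795 F1522
G01 X149.815 Y75.657 F1522
G01 X92.099 Y75.657 F1522
G01 X92.099 Y103.795 F1522
M5
G00 X135.889 Y70.577
M4 S219
G01 X136.060 Y77.340 F3382
G01 X134.301 Y82.390 F3382
G01 X130.611 Y85.728 F3382
G01 X124.991 Y87.354 F3382
G01 X117.441 Y87.267 F3382
G01 X107.961 Y85.468 F3382
M5
G00 X0.000 Y0.000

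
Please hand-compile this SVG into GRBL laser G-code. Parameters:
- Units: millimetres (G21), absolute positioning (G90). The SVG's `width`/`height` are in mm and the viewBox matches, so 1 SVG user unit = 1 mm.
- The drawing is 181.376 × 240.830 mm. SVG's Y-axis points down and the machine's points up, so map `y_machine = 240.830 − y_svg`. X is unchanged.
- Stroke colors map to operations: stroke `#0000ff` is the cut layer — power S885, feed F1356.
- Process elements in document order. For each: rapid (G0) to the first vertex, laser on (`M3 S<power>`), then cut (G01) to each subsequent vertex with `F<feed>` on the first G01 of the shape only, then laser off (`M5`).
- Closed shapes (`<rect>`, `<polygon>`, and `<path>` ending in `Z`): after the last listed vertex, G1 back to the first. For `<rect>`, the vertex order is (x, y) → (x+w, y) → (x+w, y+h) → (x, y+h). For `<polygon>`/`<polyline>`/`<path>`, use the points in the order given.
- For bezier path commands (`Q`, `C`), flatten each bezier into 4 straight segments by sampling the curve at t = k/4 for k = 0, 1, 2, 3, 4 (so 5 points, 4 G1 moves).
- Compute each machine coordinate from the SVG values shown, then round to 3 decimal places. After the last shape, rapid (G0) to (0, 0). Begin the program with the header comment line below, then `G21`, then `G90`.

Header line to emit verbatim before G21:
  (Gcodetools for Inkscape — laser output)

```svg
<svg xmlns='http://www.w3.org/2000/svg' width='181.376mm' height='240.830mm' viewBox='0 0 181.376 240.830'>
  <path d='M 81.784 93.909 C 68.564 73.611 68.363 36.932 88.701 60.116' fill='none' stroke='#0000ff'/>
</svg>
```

1 u = 1 mm; y_m = 240.830 − y.

[1] `<path>` cubic bezier, #0000ff→cut S885 F1356: (81.784,146.921) → (74.428,164.025) → (72.658,180.123) → (77.181,188.069) → (88.701,180.714)

(Gcodetools for Inkscape — laser output)
G21
G90
G0 X81.784 Y146.921
M3 S885
G01 X74.428 Y164.025 F1356
G01 X72.658 Y180.123
G01 X77.181 Y188.069
G01 X88.701 Y180.714
M5
G0 X0.000 Y0.000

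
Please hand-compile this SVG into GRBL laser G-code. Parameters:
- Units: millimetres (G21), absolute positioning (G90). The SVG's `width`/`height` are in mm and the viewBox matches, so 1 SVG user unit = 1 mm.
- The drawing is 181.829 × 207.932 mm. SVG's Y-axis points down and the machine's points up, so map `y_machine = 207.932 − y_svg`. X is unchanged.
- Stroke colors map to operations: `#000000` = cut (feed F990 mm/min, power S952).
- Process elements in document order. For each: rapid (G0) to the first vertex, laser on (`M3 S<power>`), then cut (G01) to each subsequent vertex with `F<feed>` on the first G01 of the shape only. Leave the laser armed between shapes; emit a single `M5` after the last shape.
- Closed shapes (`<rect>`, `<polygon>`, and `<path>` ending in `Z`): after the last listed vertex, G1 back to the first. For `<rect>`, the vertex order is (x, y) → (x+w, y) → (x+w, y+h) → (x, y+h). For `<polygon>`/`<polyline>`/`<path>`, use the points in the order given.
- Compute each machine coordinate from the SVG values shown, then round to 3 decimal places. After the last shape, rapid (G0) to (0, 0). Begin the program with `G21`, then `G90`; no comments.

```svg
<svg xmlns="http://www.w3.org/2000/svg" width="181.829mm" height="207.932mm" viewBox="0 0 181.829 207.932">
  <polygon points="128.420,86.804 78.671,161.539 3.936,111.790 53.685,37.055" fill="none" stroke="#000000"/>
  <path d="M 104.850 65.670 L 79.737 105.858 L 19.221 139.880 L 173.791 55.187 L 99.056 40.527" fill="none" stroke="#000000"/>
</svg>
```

G21
G90
G0 X128.420 Y121.128
M3 S952
G01 X78.671 Y46.393 F990
G01 X3.936 Y96.142
G01 X53.685 Y170.877
G01 X128.420 Y121.128
G0 X104.850 Y142.262
M3 S952
G01 X79.737 Y102.074 F990
G01 X19.221 Y68.052
G01 X173.791 Y152.745
G01 X99.056 Y167.405
M5
G0 X0.000 Y0.000

Since the viewBox matches the mm dimensions, user units are millimetres directly. The only transform is the Y-flip y_m = 207.932 − y_svg.

Shape 1 is a regular polygon drawn with `<polygon>`. Its stroke #000000 means cut at S952, F990. After flipping Y the toolpath is (128.420,121.128) → (78.671,46.393) → (3.936,96.142) → (53.685,170.877) → (128.420,121.128), returning to the start.

Shape 2 is a open polyline drawn with `<path>`. Its stroke #000000 means cut at S952, F990. After flipping Y the toolpath is (104.850,142.262) → (79.737,102.074) → (19.221,68.052) → (173.791,152.745) → (99.056,167.405).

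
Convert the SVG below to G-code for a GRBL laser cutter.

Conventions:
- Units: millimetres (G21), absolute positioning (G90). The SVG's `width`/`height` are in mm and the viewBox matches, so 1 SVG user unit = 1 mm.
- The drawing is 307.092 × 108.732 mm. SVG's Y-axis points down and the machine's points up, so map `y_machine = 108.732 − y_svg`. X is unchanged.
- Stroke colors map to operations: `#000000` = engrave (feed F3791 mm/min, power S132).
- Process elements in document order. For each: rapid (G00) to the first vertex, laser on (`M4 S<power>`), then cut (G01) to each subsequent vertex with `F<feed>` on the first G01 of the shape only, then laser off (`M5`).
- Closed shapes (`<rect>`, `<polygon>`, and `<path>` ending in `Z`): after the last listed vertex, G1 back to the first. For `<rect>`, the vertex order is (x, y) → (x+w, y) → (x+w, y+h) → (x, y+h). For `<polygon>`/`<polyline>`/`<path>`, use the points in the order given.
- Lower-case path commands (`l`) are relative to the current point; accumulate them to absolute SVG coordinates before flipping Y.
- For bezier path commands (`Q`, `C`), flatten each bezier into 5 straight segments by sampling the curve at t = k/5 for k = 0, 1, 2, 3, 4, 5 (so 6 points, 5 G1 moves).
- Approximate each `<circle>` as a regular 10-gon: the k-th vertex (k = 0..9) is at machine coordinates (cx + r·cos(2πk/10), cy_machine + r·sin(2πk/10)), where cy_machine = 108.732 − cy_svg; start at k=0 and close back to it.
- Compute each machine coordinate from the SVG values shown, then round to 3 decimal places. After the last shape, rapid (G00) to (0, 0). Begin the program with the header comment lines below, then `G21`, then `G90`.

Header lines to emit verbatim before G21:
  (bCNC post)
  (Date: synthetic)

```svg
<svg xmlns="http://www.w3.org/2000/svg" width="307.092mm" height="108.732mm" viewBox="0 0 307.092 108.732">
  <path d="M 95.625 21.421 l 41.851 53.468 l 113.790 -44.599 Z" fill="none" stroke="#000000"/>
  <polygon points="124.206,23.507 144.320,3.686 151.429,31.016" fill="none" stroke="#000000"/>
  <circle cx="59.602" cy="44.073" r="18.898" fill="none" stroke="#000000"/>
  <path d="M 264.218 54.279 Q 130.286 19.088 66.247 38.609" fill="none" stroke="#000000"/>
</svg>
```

viewBox `0 0 307.092 108.732` with mm width/height → 1 unit = 1 mm. Flip: y_m = 108.732 − y_svg.

**Shape 1** — `<path>` closed polygon, stroke `#000000` → engrave (S132, F3791). Machine vertices: (95.625,87.311) → (137.476,33.843) → (251.266,78.442) → (95.625,87.311). Closed: final G1 returns to the first vertex.

**Shape 2** — `<polygon>` regular polygon, stroke `#000000` → engrave (S132, F3791). Machine vertices: (124.206,85.225) → (144.320,105.046) → (151.429,77.716) → (124.206,85.225). Closed: final G1 returns to the first vertex.

**Shape 3** — `<circle>` circle, stroke `#000000` → engrave (S132, F3791). Machine vertices: (78.500,64.659) → (74.891,75.767) → (65.442,82.632) → (53.762,82.632) → (44.313,75.767) → (40.704,64.659) → (44.313,53.551) → (53.762,46.686) → (65.442,46.686) → (74.891,53.551) → (78.500,64.659). Closed: final G1 returns to the first vertex.

**Shape 4** — `<path>` quadratic bezier, stroke `#000000` → engrave (S132, F3791). Control points (SVG): P0=(264.218,54.279), P1=(130.286,19.088), P2=(66.247,38.609); sampled at t=k/5. Machine vertices: (264.218,54.453) → (213.441,66.341) → (168.255,73.852) → (128.661,76.986) → (94.658,75.743) → (66.247,70.123). Open path.

(bCNC post)
(Date: synthetic)
G21
G90
G00 X95.625 Y87.311
M4 S132
G01 X137.476 Y33.843 F3791
G01 X251.266 Y78.442
G01 X95.625 Y87.311
M5
G00 X124.206 Y85.225
M4 S132
G01 X144.320 Y105.046 F3791
G01 X151.429 Y77.716
G01 X124.206 Y85.225
M5
G00 X78.500 Y64.659
M4 S132
G01 X74.891 Y75.767 F3791
G01 X65.442 Y82.632
G01 X53.762 Y82.632
G01 X44.313 Y75.767
G01 X40.704 Y64.659
G01 X44.313 Y53.551
G01 X53.762 Y46.686
G01 X65.442 Y46.686
G01 X74.891 Y53.551
G01 X78.500 Y64.659
M5
G00 X264.218 Y54.453
M4 S132
G01 X213.441 Y66.341 F3791
G01 X168.255 Y73.852
G01 X128.661 Y76.986
G01 X94.658 Y75.743
G01 X66.247 Y70.123
M5
G00 X0.000 Y0.000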